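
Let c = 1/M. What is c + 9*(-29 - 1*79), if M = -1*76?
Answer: -73873/76 ≈ -972.01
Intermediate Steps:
M = -76
c = -1/76 (c = 1/(-76) = -1/76 ≈ -0.013158)
c + 9*(-29 - 1*79) = -1/76 + 9*(-29 - 1*79) = -1/76 + 9*(-29 - 79) = -1/76 + 9*(-108) = -1/76 - 972 = -73873/76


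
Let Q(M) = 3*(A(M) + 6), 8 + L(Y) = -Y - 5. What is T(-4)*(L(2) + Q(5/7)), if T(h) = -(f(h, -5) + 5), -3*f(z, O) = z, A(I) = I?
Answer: -228/7 ≈ -32.571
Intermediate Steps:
L(Y) = -13 - Y (L(Y) = -8 + (-Y - 5) = -8 + (-5 - Y) = -13 - Y)
f(z, O) = -z/3
Q(M) = 18 + 3*M (Q(M) = 3*(M + 6) = 3*(6 + M) = 18 + 3*M)
T(h) = -5 + h/3 (T(h) = -(-h/3 + 5) = -(5 - h/3) = -5 + h/3)
T(-4)*(L(2) + Q(5/7)) = (-5 + (⅓)*(-4))*((-13 - 1*2) + (18 + 3*(5/7))) = (-5 - 4/3)*((-13 - 2) + (18 + 3*(5*(⅐)))) = -19*(-15 + (18 + 3*(5/7)))/3 = -19*(-15 + (18 + 15/7))/3 = -19*(-15 + 141/7)/3 = -19/3*36/7 = -228/7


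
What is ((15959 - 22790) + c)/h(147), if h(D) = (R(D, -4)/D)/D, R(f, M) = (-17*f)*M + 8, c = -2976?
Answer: -211919463/10004 ≈ -21183.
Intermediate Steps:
R(f, M) = 8 - 17*M*f (R(f, M) = -17*M*f + 8 = 8 - 17*M*f)
h(D) = (8 + 68*D)/D² (h(D) = ((8 - 17*(-4)*D)/D)/D = ((8 + 68*D)/D)/D = (8 + 68*D)/D²)
((15959 - 22790) + c)/h(147) = ((15959 - 22790) - 2976)/((4*(2 + 17*147)/147²)) = (-6831 - 2976)/((4*(1/21609)*(2 + 2499))) = -9807/(4*(1/21609)*2501) = -9807/10004/21609 = -9807*21609/10004 = -211919463/10004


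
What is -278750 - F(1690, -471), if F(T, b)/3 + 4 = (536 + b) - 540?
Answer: -277313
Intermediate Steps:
F(T, b) = -24 + 3*b (F(T, b) = -12 + 3*((536 + b) - 540) = -12 + 3*(-4 + b) = -12 + (-12 + 3*b) = -24 + 3*b)
-278750 - F(1690, -471) = -278750 - (-24 + 3*(-471)) = -278750 - (-24 - 1413) = -278750 - 1*(-1437) = -278750 + 1437 = -277313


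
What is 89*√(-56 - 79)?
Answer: 267*I*√15 ≈ 1034.1*I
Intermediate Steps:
89*√(-56 - 79) = 89*√(-135) = 89*(3*I*√15) = 267*I*√15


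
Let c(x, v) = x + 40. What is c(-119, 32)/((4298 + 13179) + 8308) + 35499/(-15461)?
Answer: -916563134/398661885 ≈ -2.2991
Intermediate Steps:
c(x, v) = 40 + x
c(-119, 32)/((4298 + 13179) + 8308) + 35499/(-15461) = (40 - 119)/((4298 + 13179) + 8308) + 35499/(-15461) = -79/(17477 + 8308) + 35499*(-1/15461) = -79/25785 - 35499/15461 = -916563134/398661885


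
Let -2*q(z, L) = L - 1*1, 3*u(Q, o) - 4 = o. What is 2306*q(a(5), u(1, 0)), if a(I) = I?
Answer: -1153/3 ≈ -384.33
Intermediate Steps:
u(Q, o) = 4/3 + o/3
q(z, L) = ½ - L/2 (q(z, L) = -(L - 1*1)/2 = -(L - 1)/2 = -(-1 + L)/2 = ½ - L/2)
2306*q(a(5), u(1, 0)) = 2306*(½ - (4/3 + (⅓)*0)/2) = 2306*(½ - (4/3 + 0)/2) = 2306*(½ - ½*4/3) = 2306*(½ - ⅔) = 2306*(-⅙) = -1153/3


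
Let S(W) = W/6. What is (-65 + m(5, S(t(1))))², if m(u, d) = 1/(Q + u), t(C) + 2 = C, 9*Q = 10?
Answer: 12716356/3025 ≈ 4203.8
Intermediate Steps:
Q = 10/9 (Q = (⅑)*10 = 10/9 ≈ 1.1111)
t(C) = -2 + C
S(W) = W/6 (S(W) = W*(⅙) = W/6)
m(u, d) = 1/(10/9 + u)
(-65 + m(5, S(t(1))))² = (-65 + 9/(10 + 9*5))² = (-65 + 9/(10 + 45))² = (-65 + 9/55)² = (-3566/55)² = 12716356/3025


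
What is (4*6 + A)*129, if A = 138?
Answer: 20898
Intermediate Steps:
(4*6 + A)*129 = (4*6 + 138)*129 = (24 + 138)*129 = 162*129 = 20898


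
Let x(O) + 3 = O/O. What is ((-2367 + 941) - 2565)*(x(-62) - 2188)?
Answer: 8740290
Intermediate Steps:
x(O) = -2 (x(O) = -3 + O/O = -3 + 1 = -2)
((-2367 + 941) - 2565)*(x(-62) - 2188) = ((-2367 + 941) - 2565)*(-2 - 2188) = (-1426 - 2565)*(-2190) = -3991*(-2190) = 8740290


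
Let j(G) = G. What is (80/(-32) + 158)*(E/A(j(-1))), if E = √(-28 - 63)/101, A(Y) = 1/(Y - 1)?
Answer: -311*I*√91/101 ≈ -29.374*I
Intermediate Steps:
A(Y) = 1/(-1 + Y)
E = I*√91/101 (E = √(-91)*(1/101) = (I*√91)*(1/101) = I*√91/101 ≈ 0.094449*I)
(80/(-32) + 158)*(E/A(j(-1))) = (80/(-32) + 158)*((I*√91/101)/(1/(-1 - 1))) = (80*(-1/32) + 158)*((I*√91/101)/(1/(-2))) = (-5/2 + 158)*((I*√91/101)/(-½)) = 311*((I*√91/101)*(-2))/2 = 311*(-2*I*√91/101)/2 = -311*I*√91/101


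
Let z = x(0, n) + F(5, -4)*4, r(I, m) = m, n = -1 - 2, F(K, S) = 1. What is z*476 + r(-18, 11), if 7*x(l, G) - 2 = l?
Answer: 2051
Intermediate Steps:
n = -3
x(l, G) = 2/7 + l/7
z = 30/7 (z = (2/7 + (⅐)*0) + 1*4 = (2/7 + 0) + 4 = 2/7 + 4 = 30/7 ≈ 4.2857)
z*476 + r(-18, 11) = (30/7)*476 + 11 = 2040 + 11 = 2051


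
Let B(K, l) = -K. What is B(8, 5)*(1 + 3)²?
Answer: -128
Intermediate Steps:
B(8, 5)*(1 + 3)² = (-1*8)*(1 + 3)² = -8*4² = -8*16 = -128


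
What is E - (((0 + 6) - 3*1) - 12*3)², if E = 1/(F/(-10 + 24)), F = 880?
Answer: -479153/440 ≈ -1089.0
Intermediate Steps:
E = 7/440 (E = 1/(880/(-10 + 24)) = 1/(880/14) = 1/(880*(1/14)) = 1/(440/7) = 7/440 ≈ 0.015909)
E - (((0 + 6) - 3*1) - 12*3)² = 7/440 - (((0 + 6) - 3*1) - 12*3)² = 7/440 - ((6 - 3) - 36)² = 7/440 - (3 - 36)² = 7/440 - 1*(-33)² = 7/440 - 1*1089 = 7/440 - 1089 = -479153/440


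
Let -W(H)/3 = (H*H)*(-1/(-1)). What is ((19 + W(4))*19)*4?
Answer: -2204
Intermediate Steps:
W(H) = -3*H² (W(H) = -3*H*H*(-1/(-1)) = -3*H²*(-1*(-1)) = -3*H²)
((19 + W(4))*19)*4 = ((19 - 3*4²)*19)*4 = ((19 - 3*16)*19)*4 = ((19 - 48)*19)*4 = -29*19*4 = -551*4 = -2204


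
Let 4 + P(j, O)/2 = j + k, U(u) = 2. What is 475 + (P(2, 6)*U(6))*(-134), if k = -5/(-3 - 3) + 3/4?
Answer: 2095/3 ≈ 698.33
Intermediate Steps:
k = 19/12 (k = -5/(-6) + 3*(¼) = -5*(-⅙) + ¾ = ⅚ + ¾ = 19/12 ≈ 1.5833)
P(j, O) = -29/6 + 2*j (P(j, O) = -8 + 2*(j + 19/12) = -8 + 2*(19/12 + j) = -8 + (19/6 + 2*j) = -29/6 + 2*j)
475 + (P(2, 6)*U(6))*(-134) = 475 + ((-29/6 + 2*2)*2)*(-134) = 475 + ((-29/6 + 4)*2)*(-134) = 475 - ⅚*2*(-134) = 475 - 5/3*(-134) = 475 + 670/3 = 2095/3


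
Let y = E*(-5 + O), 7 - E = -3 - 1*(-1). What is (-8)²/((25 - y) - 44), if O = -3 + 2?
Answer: 64/35 ≈ 1.8286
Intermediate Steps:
O = -1
E = 9 (E = 7 - (-3 - 1*(-1)) = 7 - (-3 + 1) = 7 - 1*(-2) = 7 + 2 = 9)
y = -54 (y = 9*(-5 - 1) = 9*(-6) = -54)
(-8)²/((25 - y) - 44) = (-8)²/((25 - 1*(-54)) - 44) = 64/((25 + 54) - 44) = 64/(79 - 44) = 64/35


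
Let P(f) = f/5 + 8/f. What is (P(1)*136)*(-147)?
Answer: -819672/5 ≈ -1.6393e+5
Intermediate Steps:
P(f) = 8/f + f/5 (P(f) = f*(⅕) + 8/f = f/5 + 8/f = 8/f + f/5)
(P(1)*136)*(-147) = ((8/1 + (⅕)*1)*136)*(-147) = ((8*1 + ⅕)*136)*(-147) = ((8 + ⅕)*136)*(-147) = ((41/5)*136)*(-147) = (5576/5)*(-147) = -819672/5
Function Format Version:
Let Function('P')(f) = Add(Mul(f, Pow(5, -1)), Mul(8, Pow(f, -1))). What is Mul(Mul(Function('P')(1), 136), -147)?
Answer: Rational(-819672, 5) ≈ -1.6393e+5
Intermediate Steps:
Function('P')(f) = Add(Mul(8, Pow(f, -1)), Mul(Rational(1, 5), f)) (Function('P')(f) = Add(Mul(f, Rational(1, 5)), Mul(8, Pow(f, -1))) = Add(Mul(Rational(1, 5), f), Mul(8, Pow(f, -1))) = Add(Mul(8, Pow(f, -1)), Mul(Rational(1, 5), f)))
Mul(Mul(Function('P')(1), 136), -147) = Mul(Mul(Add(Mul(8, Pow(1, -1)), Mul(Rational(1, 5), 1)), 136), -147) = Mul(Mul(Add(Mul(8, 1), Rational(1, 5)), 136), -147) = Mul(Mul(Add(8, Rational(1, 5)), 136), -147) = Mul(Mul(Rational(41, 5), 136), -147) = Mul(Rational(5576, 5), -147) = Rational(-819672, 5)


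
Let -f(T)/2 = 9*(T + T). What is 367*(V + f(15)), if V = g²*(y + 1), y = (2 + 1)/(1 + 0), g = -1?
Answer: -196712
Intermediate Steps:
y = 3 (y = 3/1 = 3*1 = 3)
f(T) = -36*T (f(T) = -18*(T + T) = -18*2*T = -36*T)
V = 4 (V = (-1)²*(3 + 1) = 1*4 = 4)
367*(V + f(15)) = 367*(4 - 36*15) = 367*(4 - 540) = 367*(-536) = -196712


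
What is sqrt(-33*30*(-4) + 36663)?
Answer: sqrt(40623) ≈ 201.55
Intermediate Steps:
sqrt(-33*30*(-4) + 36663) = sqrt(-990*(-4) + 36663) = sqrt(3960 + 36663) = sqrt(40623)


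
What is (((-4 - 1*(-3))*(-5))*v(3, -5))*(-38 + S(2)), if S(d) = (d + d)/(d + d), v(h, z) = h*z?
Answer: 2775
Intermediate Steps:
S(d) = 1 (S(d) = (2*d)/((2*d)) = (2*d)*(1/(2*d)) = 1)
(((-4 - 1*(-3))*(-5))*v(3, -5))*(-38 + S(2)) = (((-4 - 1*(-3))*(-5))*(3*(-5)))*(-38 + 1) = (((-4 + 3)*(-5))*(-15))*(-37) = (-1*(-5)*(-15))*(-37) = (5*(-15))*(-37) = -75*(-37) = 2775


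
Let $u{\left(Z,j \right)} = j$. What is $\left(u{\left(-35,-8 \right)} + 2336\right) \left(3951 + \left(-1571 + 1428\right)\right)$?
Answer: $8865024$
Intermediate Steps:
$\left(u{\left(-35,-8 \right)} + 2336\right) \left(3951 + \left(-1571 + 1428\right)\right) = \left(-8 + 2336\right) \left(3951 + \left(-1571 + 1428\right)\right) = 2328 \left(3951 - 143\right) = 2328 \cdot 3808 = 8865024$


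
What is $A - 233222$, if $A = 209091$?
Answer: $-24131$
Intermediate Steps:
$A - 233222 = 209091 - 233222 = -24131$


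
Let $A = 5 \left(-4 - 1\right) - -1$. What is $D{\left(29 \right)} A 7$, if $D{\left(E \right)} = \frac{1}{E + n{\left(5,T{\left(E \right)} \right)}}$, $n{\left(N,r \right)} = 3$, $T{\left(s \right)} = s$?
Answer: $- \frac{21}{4} \approx -5.25$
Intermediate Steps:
$A = -24$ ($A = 5 \left(-5\right) + 1 = -25 + 1 = -24$)
$D{\left(E \right)} = \frac{1}{3 + E}$ ($D{\left(E \right)} = \frac{1}{E + 3} = \frac{1}{3 + E}$)
$D{\left(29 \right)} A 7 = \frac{\left(-24\right) 7}{3 + 29} = \frac{1}{32} \left(-168\right) = - \frac{21}{4}$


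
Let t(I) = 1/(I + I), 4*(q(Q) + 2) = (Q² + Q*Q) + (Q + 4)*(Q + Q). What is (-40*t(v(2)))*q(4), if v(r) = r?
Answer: -220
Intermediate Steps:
q(Q) = -2 + Q²/2 + Q*(4 + Q)/2 (q(Q) = -2 + ((Q² + Q*Q) + (Q + 4)*(Q + Q))/4 = -2 + ((Q² + Q²) + (4 + Q)*(2*Q))/4 = -2 + (2*Q² + 2*Q*(4 + Q))/4 = -2 + (Q²/2 + Q*(4 + Q)/2) = -2 + Q²/2 + Q*(4 + Q)/2)
t(I) = 1/(2*I)
(-40*t(v(2)))*q(4) = (-20/2)*(-2 + 4² + 2*4) = (-20/2)*(-2 + 16 + 8) = -40*¼*22 = -10*22 = -220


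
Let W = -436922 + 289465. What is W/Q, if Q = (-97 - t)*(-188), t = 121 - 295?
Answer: 147457/14476 ≈ 10.186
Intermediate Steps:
t = -174
Q = -14476 (Q = (-97 - 1*(-174))*(-188) = (-97 + 174)*(-188) = 77*(-188) = -14476)
W = -147457
W/Q = -147457/(-14476) = -147457*(-1/14476) = 147457/14476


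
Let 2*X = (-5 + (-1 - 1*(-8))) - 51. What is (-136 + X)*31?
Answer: -9951/2 ≈ -4975.5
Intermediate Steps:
X = -49/2 (X = ((-5 + (-1 - 1*(-8))) - 51)/2 = ((-5 + (-1 + 8)) - 51)/2 = ((-5 + 7) - 51)/2 = (2 - 51)/2 = (1/2)*(-49) = -49/2 ≈ -24.500)
(-136 + X)*31 = (-136 - 49/2)*31 = -321/2*31 = -9951/2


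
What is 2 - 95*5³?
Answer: -11873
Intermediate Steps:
2 - 95*5³ = 2 - 95*125 = 2 - 11875 = -11873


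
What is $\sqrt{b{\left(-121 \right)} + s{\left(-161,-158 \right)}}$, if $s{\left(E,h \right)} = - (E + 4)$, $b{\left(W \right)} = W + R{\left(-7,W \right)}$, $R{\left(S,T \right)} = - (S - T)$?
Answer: $i \sqrt{78} \approx 8.8318 i$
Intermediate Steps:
$R{\left(S,T \right)} = T - S$
$b{\left(W \right)} = 7 + 2 W$ ($b{\left(W \right)} = W + \left(W - -7\right) = W + \left(W + 7\right) = W + \left(7 + W\right) = 7 + 2 W$)
$s{\left(E,h \right)} = -4 - E$ ($s{\left(E,h \right)} = - (4 + E) = -4 - E$)
$\sqrt{b{\left(-121 \right)} + s{\left(-161,-158 \right)}} = \sqrt{\left(7 + 2 \left(-121\right)\right) - -157} = \sqrt{\left(7 - 242\right) + \left(-4 + 161\right)} = \sqrt{-235 + 157} = \sqrt{-78} = i \sqrt{78}$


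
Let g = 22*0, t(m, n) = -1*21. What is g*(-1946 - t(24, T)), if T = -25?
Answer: 0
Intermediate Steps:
t(m, n) = -21
g = 0
g*(-1946 - t(24, T)) = 0*(-1946 - 1*(-21)) = 0*(-1946 + 21) = 0*(-1925) = 0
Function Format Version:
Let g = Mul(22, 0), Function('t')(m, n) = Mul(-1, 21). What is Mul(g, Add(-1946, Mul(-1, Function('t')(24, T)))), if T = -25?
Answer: 0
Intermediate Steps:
Function('t')(m, n) = -21
g = 0
Mul(g, Add(-1946, Mul(-1, Function('t')(24, T)))) = Mul(0, Add(-1946, Mul(-1, -21))) = Mul(0, Add(-1946, 21)) = Mul(0, -1925) = 0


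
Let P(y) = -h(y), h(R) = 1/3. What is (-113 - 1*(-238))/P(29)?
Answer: -375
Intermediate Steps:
h(R) = ⅓
P(y) = -⅓ (P(y) = -1*⅓ = -⅓)
(-113 - 1*(-238))/P(29) = (-113 - 1*(-238))/(-⅓) = (-113 + 238)*(-3) = 125*(-3) = -375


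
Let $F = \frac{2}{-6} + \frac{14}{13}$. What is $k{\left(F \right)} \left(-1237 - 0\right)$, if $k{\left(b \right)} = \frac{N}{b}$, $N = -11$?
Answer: $\frac{530673}{29} \approx 18299.0$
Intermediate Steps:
$F = \frac{29}{39}$ ($F = 2 \left(- \frac{1}{6}\right) + 14 \cdot \frac{1}{13} = - \frac{1}{3} + \frac{14}{13} = \frac{29}{39} \approx 0.74359$)
$k{\left(b \right)} = - \frac{11}{b}$
$k{\left(F \right)} \left(-1237 - 0\right) = - \frac{11}{\frac{29}{39}} \left(-1237 - 0\right) = \left(-11\right) \frac{39}{29} \left(-1237 + \left(6 - 6\right)\right) = - \frac{429 \left(-1237 + 0\right)}{29} = \left(- \frac{429}{29}\right) \left(-1237\right) = \frac{530673}{29}$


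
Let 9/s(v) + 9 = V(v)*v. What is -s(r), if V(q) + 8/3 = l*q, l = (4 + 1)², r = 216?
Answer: -1/129535 ≈ -7.7199e-6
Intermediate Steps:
l = 25 (l = 5² = 25)
V(q) = -8/3 + 25*q
s(v) = 9/(-9 + v*(-8/3 + 25*v)) (s(v) = 9/(-9 + (-8/3 + 25*v)*v) = 9/(-9 + v*(-8/3 + 25*v)))
-s(r) = -27/(-27 + 216*(-8 + 75*216)) = -27/(-27 + 216*(-8 + 16200)) = -27/(-27 + 216*16192) = -27/(-27 + 3497472) = -27/3497445 = -1*1/129535 = -1/129535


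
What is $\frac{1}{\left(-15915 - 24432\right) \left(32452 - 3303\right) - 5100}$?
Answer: $- \frac{1}{1176079803} \approx -8.5028 \cdot 10^{-10}$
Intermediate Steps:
$\frac{1}{\left(-15915 - 24432\right) \left(32452 - 3303\right) - 5100} = \frac{1}{\left(-40347\right) 29149 - 5100} = \frac{1}{-1176074703 - 5100} = \frac{1}{-1176079803} = - \frac{1}{1176079803}$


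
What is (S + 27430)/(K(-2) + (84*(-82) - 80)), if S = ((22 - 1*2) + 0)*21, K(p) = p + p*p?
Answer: -13925/3483 ≈ -3.9980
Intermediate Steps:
K(p) = p + p²
S = 420 (S = ((22 - 2) + 0)*21 = (20 + 0)*21 = 20*21 = 420)
(S + 27430)/(K(-2) + (84*(-82) - 80)) = (420 + 27430)/(-2*(1 - 2) + (84*(-82) - 80)) = 27850/(-2*(-1) + (-6888 - 80)) = 27850/(2 - 6968) = 27850/(-6966) = 27850*(-1/6966) = -13925/3483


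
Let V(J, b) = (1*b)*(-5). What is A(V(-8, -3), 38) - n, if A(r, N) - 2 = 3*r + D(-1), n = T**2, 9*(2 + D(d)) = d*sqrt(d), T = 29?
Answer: -796 - I/9 ≈ -796.0 - 0.11111*I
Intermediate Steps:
V(J, b) = -5*b (V(J, b) = b*(-5) = -5*b)
D(d) = -2 + d**(3/2)/9 (D(d) = -2 + (d*sqrt(d))/9 = -2 + d**(3/2)/9)
n = 841 (n = 29**2 = 841)
A(r, N) = 3*r - I/9 (A(r, N) = 2 + (3*r + (-2 + (-1)**(3/2)/9)) = 2 + (3*r + (-2 + (-I)/9)) = 2 + (3*r + (-2 - I/9)) = 2 + (-2 + 3*r - I/9) = 3*r - I/9)
A(V(-8, -3), 38) - n = (3*(-5*(-3)) - I/9) - 1*841 = (3*15 - I/9) - 841 = (45 - I/9) - 841 = -796 - I/9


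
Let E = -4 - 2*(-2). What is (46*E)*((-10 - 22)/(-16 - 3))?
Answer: 0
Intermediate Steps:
E = 0 (E = -4 + 4 = 0)
(46*E)*((-10 - 22)/(-16 - 3)) = (46*0)*((-10 - 22)/(-16 - 3)) = 0*(-32/(-19)) = 0*(-32*(-1/19)) = 0*(32/19) = 0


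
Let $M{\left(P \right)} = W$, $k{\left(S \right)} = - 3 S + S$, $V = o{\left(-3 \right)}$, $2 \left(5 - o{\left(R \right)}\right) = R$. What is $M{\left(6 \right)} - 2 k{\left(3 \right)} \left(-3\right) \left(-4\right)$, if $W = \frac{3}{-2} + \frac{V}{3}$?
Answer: $96$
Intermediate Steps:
$o{\left(R \right)} = 5 - \frac{R}{2}$
$V = \frac{13}{2}$ ($V = 5 - - \frac{3}{2} = 5 + \frac{3}{2} = \frac{13}{2} \approx 6.5$)
$W = \frac{2}{3}$ ($W = \frac{3}{-2} + \frac{13}{2 \cdot 3} = 3 \left(- \frac{1}{2}\right) + \frac{13}{2} \cdot \frac{1}{3} = - \frac{3}{2} + \frac{13}{6} = \frac{2}{3} \approx 0.66667$)
$k{\left(S \right)} = - 2 S$
$M{\left(P \right)} = \frac{2}{3}$
$M{\left(6 \right)} - 2 k{\left(3 \right)} \left(-3\right) \left(-4\right) = \frac{2 - 2 \left(\left(-2\right) 3\right) \left(-3\right)}{3} \left(-4\right) = \frac{2 \left(-2\right) \left(-6\right) \left(-3\right)}{3} \left(-4\right) = \frac{2 \cdot 12 \left(-3\right)}{3} \left(-4\right) = \frac{2}{3} \left(-36\right) \left(-4\right) = \left(-24\right) \left(-4\right) = 96$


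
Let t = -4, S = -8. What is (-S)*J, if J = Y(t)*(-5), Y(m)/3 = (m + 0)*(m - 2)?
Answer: -2880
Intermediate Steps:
Y(m) = 3*m*(-2 + m) (Y(m) = 3*((m + 0)*(m - 2)) = 3*(m*(-2 + m)) = 3*m*(-2 + m))
J = -360 (J = (3*(-4)*(-2 - 4))*(-5) = (3*(-4)*(-6))*(-5) = 72*(-5) = -360)
(-S)*J = -1*(-8)*(-360) = 8*(-360) = -2880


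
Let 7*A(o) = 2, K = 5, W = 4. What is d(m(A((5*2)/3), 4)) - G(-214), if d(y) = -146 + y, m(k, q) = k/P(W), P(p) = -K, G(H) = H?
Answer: 2378/35 ≈ 67.943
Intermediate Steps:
P(p) = -5 (P(p) = -1*5 = -5)
A(o) = 2/7 (A(o) = (1/7)*2 = 2/7)
m(k, q) = -k/5 (m(k, q) = k/(-5) = k*(-1/5) = -k/5)
d(m(A((5*2)/3), 4)) - G(-214) = (-146 - 1/5*2/7) - 1*(-214) = (-146 - 2/35) + 214 = -5112/35 + 214 = 2378/35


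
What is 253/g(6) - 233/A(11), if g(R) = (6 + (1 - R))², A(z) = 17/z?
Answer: 1738/17 ≈ 102.24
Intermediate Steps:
g(R) = (7 - R)²
253/g(6) - 233/A(11) = 253/((-7 + 6)²) - 233/(17/11) = 253/((-1)²) - 233/(17*(1/11)) = 253/1 - 233/17/11 = 253*1 - 233*11/17 = 253 - 2563/17 = 1738/17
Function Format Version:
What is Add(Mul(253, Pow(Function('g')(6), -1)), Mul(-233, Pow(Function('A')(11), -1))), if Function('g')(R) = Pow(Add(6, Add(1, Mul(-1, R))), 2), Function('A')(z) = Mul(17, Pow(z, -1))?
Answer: Rational(1738, 17) ≈ 102.24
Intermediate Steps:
Function('g')(R) = Pow(Add(7, Mul(-1, R)), 2)
Add(Mul(253, Pow(Function('g')(6), -1)), Mul(-233, Pow(Function('A')(11), -1))) = Add(Mul(253, Pow(Pow(Add(-7, 6), 2), -1)), Mul(-233, Pow(Mul(17, Pow(11, -1)), -1))) = Add(Mul(253, Pow(Pow(-1, 2), -1)), Mul(-233, Pow(Mul(17, Rational(1, 11)), -1))) = Add(Mul(253, Pow(1, -1)), Mul(-233, Pow(Rational(17, 11), -1))) = Add(Mul(253, 1), Mul(-233, Rational(11, 17))) = Add(253, Rational(-2563, 17)) = Rational(1738, 17)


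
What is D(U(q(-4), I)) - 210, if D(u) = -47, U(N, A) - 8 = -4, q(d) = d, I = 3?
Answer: -257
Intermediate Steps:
U(N, A) = 4 (U(N, A) = 8 - 4 = 4)
D(U(q(-4), I)) - 210 = -47 - 210 = -257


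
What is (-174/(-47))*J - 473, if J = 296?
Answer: 29273/47 ≈ 622.83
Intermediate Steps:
(-174/(-47))*J - 473 = -174/(-47)*296 - 473 = -174*(-1/47)*296 - 473 = (174/47)*296 - 473 = 51504/47 - 473 = 29273/47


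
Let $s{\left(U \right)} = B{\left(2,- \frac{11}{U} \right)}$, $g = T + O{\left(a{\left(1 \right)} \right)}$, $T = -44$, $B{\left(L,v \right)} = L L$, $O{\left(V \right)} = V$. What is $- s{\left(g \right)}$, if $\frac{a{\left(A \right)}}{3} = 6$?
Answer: $-4$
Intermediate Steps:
$a{\left(A \right)} = 18$ ($a{\left(A \right)} = 3 \cdot 6 = 18$)
$B{\left(L,v \right)} = L^{2}$
$g = -26$ ($g = -44 + 18 = -26$)
$s{\left(U \right)} = 4$ ($s{\left(U \right)} = 2^{2} = 4$)
$- s{\left(g \right)} = \left(-1\right) 4 = -4$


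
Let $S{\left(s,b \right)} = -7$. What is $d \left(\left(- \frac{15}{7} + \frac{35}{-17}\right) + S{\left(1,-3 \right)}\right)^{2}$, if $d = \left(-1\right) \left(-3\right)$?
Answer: $\frac{5330667}{14161} \approx 376.43$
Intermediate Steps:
$d = 3$
$d \left(\left(- \frac{15}{7} + \frac{35}{-17}\right) + S{\left(1,-3 \right)}\right)^{2} = 3 \left(\left(- \frac{15}{7} + \frac{35}{-17}\right) - 7\right)^{2} = 3 \left(\left(\left(-15\right) \frac{1}{7} + 35 \left(- \frac{1}{17}\right)\right) - 7\right)^{2} = 3 \left(\left(- \frac{15}{7} - \frac{35}{17}\right) - 7\right)^{2} = 3 \left(- \frac{500}{119} - 7\right)^{2} = 3 \left(- \frac{1333}{119}\right)^{2} = 3 \cdot \frac{1776889}{14161} = \frac{5330667}{14161}$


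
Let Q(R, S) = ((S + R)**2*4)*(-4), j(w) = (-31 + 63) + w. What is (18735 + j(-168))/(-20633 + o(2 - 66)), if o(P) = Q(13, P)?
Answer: -18599/62249 ≈ -0.29878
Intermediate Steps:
j(w) = 32 + w
Q(R, S) = -16*(R + S)**2 (Q(R, S) = ((R + S)**2*4)*(-4) = (4*(R + S)**2)*(-4) = -16*(R + S)**2)
o(P) = -16*(13 + P)**2
(18735 + j(-168))/(-20633 + o(2 - 66)) = (18735 + (32 - 168))/(-20633 - 16*(13 + (2 - 66))**2) = (18735 - 136)/(-20633 - 16*(13 - 64)**2) = 18599/(-20633 - 16*(-51)**2) = 18599/(-20633 - 16*2601) = 18599/(-20633 - 41616) = 18599/(-62249) = 18599*(-1/62249) = -18599/62249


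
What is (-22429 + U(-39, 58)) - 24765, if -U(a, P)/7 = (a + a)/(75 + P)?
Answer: -896608/19 ≈ -47190.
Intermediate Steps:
U(a, P) = -14*a/(75 + P) (U(a, P) = -7*(a + a)/(75 + P) = -7*2*a/(75 + P) = -14*a/(75 + P))
(-22429 + U(-39, 58)) - 24765 = (-22429 - 14*(-39)/(75 + 58)) - 24765 = (-22429 - 14*(-39)/133) - 24765 = (-22429 - 14*(-39)*1/133) - 24765 = (-22429 + 78/19) - 24765 = -426073/19 - 24765 = -896608/19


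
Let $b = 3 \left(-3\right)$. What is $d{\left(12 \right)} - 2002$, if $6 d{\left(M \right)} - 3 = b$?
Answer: $-2003$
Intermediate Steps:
$b = -9$
$d{\left(M \right)} = -1$ ($d{\left(M \right)} = \frac{1}{2} + \frac{1}{6} \left(-9\right) = \frac{1}{2} - \frac{3}{2} = -1$)
$d{\left(12 \right)} - 2002 = -1 - 2002 = -2003$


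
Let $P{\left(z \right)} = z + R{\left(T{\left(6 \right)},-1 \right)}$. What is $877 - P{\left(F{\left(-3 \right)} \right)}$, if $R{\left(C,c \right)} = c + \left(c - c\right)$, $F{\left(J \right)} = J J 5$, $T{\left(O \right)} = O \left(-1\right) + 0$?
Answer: $833$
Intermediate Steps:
$T{\left(O \right)} = - O$ ($T{\left(O \right)} = - O + 0 = - O$)
$F{\left(J \right)} = 5 J^{2}$ ($F{\left(J \right)} = J^{2} \cdot 5 = 5 J^{2}$)
$R{\left(C,c \right)} = c$ ($R{\left(C,c \right)} = c + 0 = c$)
$P{\left(z \right)} = -1 + z$ ($P{\left(z \right)} = z - 1 = -1 + z$)
$877 - P{\left(F{\left(-3 \right)} \right)} = 877 - \left(-1 + 5 \left(-3\right)^{2}\right) = 877 - \left(-1 + 5 \cdot 9\right) = 877 - \left(-1 + 45\right) = 877 - 44 = 833$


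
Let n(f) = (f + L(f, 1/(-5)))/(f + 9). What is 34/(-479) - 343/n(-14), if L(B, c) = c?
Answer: -4109839/34009 ≈ -120.85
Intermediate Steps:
n(f) = (-⅕ + f)/(9 + f) (n(f) = (f + 1/(-5))/(f + 9) = (f - ⅕)/(9 + f) = (-⅕ + f)/(9 + f))
34/(-479) - 343/n(-14) = 34/(-479) - 343*(9 - 14)/(-⅕ - 14) = 34*(-1/479) - 343/(-71/5/(-5)) = -34/479 - 343/((-⅕*(-71/5))) = -34/479 - 343/71/25 = -34/479 - 343*25/71 = -34/479 - 8575/71 = -4109839/34009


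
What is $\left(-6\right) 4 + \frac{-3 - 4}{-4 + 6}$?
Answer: $- \frac{55}{2} \approx -27.5$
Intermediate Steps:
$\left(-6\right) 4 + \frac{-3 - 4}{-4 + 6} = -24 - \frac{7}{2} = - \frac{55}{2}$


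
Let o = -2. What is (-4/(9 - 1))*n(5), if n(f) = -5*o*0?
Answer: 0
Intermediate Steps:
n(f) = 0 (n(f) = -5*(-2)*0 = 10*0 = 0)
(-4/(9 - 1))*n(5) = (-4/(9 - 1))*0 = (-4/8)*0 = ((⅛)*(-4))*0 = -½*0 = 0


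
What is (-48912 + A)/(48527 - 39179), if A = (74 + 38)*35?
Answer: -592/123 ≈ -4.8130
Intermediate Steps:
A = 3920 (A = 112*35 = 3920)
(-48912 + A)/(48527 - 39179) = (-48912 + 3920)/(48527 - 39179) = -44992/9348 = -44992*1/9348 = -592/123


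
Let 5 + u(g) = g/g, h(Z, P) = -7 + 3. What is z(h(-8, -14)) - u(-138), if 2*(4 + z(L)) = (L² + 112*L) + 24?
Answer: -204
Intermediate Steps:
h(Z, P) = -4
u(g) = -4 (u(g) = -5 + g/g = -5 + 1 = -4)
z(L) = 8 + L²/2 + 56*L (z(L) = -4 + ((L² + 112*L) + 24)/2 = -4 + (24 + L² + 112*L)/2 = -4 + (12 + L²/2 + 56*L) = 8 + L²/2 + 56*L)
z(h(-8, -14)) - u(-138) = (8 + (½)*(-4)² + 56*(-4)) - 1*(-4) = (8 + (½)*16 - 224) + 4 = (8 + 8 - 224) + 4 = -208 + 4 = -204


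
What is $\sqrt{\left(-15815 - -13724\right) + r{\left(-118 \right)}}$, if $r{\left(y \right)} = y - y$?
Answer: $i \sqrt{2091} \approx 45.727 i$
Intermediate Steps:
$r{\left(y \right)} = 0$
$\sqrt{\left(-15815 - -13724\right) + r{\left(-118 \right)}} = \sqrt{\left(-15815 - -13724\right) + 0} = \sqrt{\left(-15815 + 13724\right) + 0} = \sqrt{-2091 + 0} = \sqrt{-2091} = i \sqrt{2091}$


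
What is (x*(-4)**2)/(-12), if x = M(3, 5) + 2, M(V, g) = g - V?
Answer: -16/3 ≈ -5.3333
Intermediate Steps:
x = 4 (x = (5 - 1*3) + 2 = (5 - 3) + 2 = 2 + 2 = 4)
(x*(-4)**2)/(-12) = (4*(-4)**2)/(-12) = (4*16)*(-1/12) = 64*(-1/12) = -16/3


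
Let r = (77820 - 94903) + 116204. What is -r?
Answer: -99121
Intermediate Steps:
r = 99121 (r = -17083 + 116204 = 99121)
-r = -1*99121 = -99121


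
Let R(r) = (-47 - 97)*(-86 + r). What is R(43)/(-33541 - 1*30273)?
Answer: -3096/31907 ≈ -0.097032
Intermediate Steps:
R(r) = 12384 - 144*r (R(r) = -144*(-86 + r) = 12384 - 144*r)
R(43)/(-33541 - 1*30273) = (12384 - 144*43)/(-33541 - 1*30273) = (12384 - 6192)/(-33541 - 30273) = 6192/(-63814) = 6192*(-1/63814) = -3096/31907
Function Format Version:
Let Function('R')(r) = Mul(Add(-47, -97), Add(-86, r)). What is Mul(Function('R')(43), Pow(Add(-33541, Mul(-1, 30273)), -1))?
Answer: Rational(-3096, 31907) ≈ -0.097032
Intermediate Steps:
Function('R')(r) = Add(12384, Mul(-144, r)) (Function('R')(r) = Mul(-144, Add(-86, r)) = Add(12384, Mul(-144, r)))
Mul(Function('R')(43), Pow(Add(-33541, Mul(-1, 30273)), -1)) = Mul(Add(12384, Mul(-144, 43)), Pow(Add(-33541, Mul(-1, 30273)), -1)) = Mul(Add(12384, -6192), Pow(Add(-33541, -30273), -1)) = Mul(6192, Pow(-63814, -1)) = Mul(6192, Rational(-1, 63814)) = Rational(-3096, 31907)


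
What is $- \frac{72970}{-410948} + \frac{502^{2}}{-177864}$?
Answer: $- \frac{2830681366}{2284151721} \approx -1.2393$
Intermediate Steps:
$- \frac{72970}{-410948} + \frac{502^{2}}{-177864} = \left(-72970\right) \left(- \frac{1}{410948}\right) + 252004 \left(- \frac{1}{177864}\right) = \frac{36485}{205474} - \frac{63001}{44466} = - \frac{2830681366}{2284151721}$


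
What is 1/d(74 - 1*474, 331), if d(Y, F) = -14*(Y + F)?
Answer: 1/966 ≈ 0.0010352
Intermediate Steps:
d(Y, F) = -14*F - 14*Y (d(Y, F) = -14*(F + Y) = -14*F - 14*Y)
1/d(74 - 1*474, 331) = 1/(-14*331 - 14*(74 - 1*474)) = 1/(-4634 - 14*(74 - 474)) = 1/(-4634 - 14*(-400)) = 1/(-4634 + 5600) = 1/966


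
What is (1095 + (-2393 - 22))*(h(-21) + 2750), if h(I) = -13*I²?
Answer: 3937560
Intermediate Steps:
(1095 + (-2393 - 22))*(h(-21) + 2750) = (1095 + (-2393 - 22))*(-13*(-21)² + 2750) = (1095 - 2415)*(-13*441 + 2750) = -1320*(-5733 + 2750) = -1320*(-2983) = 3937560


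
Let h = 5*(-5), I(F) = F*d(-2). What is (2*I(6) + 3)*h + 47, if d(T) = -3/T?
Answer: -478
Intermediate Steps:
I(F) = 3*F/2 (I(F) = F*(-3/(-2)) = F*(-3*(-1/2)) = F*(3/2) = 3*F/2)
h = -25
(2*I(6) + 3)*h + 47 = (2*((3/2)*6) + 3)*(-25) + 47 = (2*9 + 3)*(-25) + 47 = (18 + 3)*(-25) + 47 = 21*(-25) + 47 = -525 + 47 = -478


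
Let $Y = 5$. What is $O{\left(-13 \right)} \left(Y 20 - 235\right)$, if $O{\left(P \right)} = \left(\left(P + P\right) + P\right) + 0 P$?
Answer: $5265$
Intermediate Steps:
$O{\left(P \right)} = 3 P$ ($O{\left(P \right)} = \left(2 P + P\right) + 0 = 3 P + 0 = 3 P$)
$O{\left(-13 \right)} \left(Y 20 - 235\right) = 3 \left(-13\right) \left(5 \cdot 20 - 235\right) = - 39 \left(100 - 235\right) = \left(-39\right) \left(-135\right) = 5265$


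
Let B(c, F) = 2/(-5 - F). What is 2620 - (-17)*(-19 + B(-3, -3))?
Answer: 2280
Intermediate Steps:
2620 - (-17)*(-19 + B(-3, -3)) = 2620 - (-17)*(-19 - 2/(5 - 3)) = 2620 - (-17)*(-19 - 2/2) = 2620 - (-17)*(-19 - 2*½) = 2620 - (-17)*(-19 - 1) = 2620 - (-17)*(-20) = 2620 - 1*340 = 2620 - 340 = 2280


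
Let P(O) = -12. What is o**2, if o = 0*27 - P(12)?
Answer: 144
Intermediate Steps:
o = 12 (o = 0*27 - 1*(-12) = 0 + 12 = 12)
o**2 = 12**2 = 144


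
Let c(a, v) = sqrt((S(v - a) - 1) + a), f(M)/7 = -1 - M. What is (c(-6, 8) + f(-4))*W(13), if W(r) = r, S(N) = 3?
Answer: 273 + 26*I ≈ 273.0 + 26.0*I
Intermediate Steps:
f(M) = -7 - 7*M (f(M) = 7*(-1 - M) = -7 - 7*M)
c(a, v) = sqrt(2 + a) (c(a, v) = sqrt((3 - 1) + a) = sqrt(2 + a))
(c(-6, 8) + f(-4))*W(13) = (sqrt(2 - 6) + (-7 - 7*(-4)))*13 = (sqrt(-4) + (-7 + 28))*13 = (2*I + 21)*13 = (21 + 2*I)*13 = 273 + 26*I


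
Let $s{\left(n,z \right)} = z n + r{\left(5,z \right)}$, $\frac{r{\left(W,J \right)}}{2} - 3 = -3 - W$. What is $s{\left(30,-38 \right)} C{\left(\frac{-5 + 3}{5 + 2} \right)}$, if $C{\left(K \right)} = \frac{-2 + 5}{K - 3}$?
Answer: $1050$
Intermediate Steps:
$r{\left(W,J \right)} = - 2 W$ ($r{\left(W,J \right)} = 6 + 2 \left(-3 - W\right) = 6 - \left(6 + 2 W\right) = - 2 W$)
$s{\left(n,z \right)} = -10 + n z$ ($s{\left(n,z \right)} = z n - 10 = n z - 10 = -10 + n z$)
$C{\left(K \right)} = \frac{3}{-3 + K}$
$s{\left(30,-38 \right)} C{\left(\frac{-5 + 3}{5 + 2} \right)} = \left(-10 + 30 \left(-38\right)\right) \frac{3}{-3 + \frac{-5 + 3}{5 + 2}} = \left(-10 - 1140\right) \frac{3}{-3 - \frac{2}{7}} = - 1150 \frac{3}{-3 - \frac{2}{7}} = - 1150 \frac{3}{- \frac{23}{7}} = - 1150 \cdot 3 \left(- \frac{7}{23}\right) = \left(-1150\right) \left(- \frac{21}{23}\right) = 1050$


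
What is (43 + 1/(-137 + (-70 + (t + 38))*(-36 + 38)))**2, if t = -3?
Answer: 79210000/42849 ≈ 1848.6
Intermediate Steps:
(43 + 1/(-137 + (-70 + (t + 38))*(-36 + 38)))**2 = (43 + 1/(-137 + (-70 + (-3 + 38))*(-36 + 38)))**2 = (43 + 1/(-137 + (-70 + 35)*2))**2 = (43 + 1/(-137 - 35*2))**2 = (43 + 1/(-137 - 70))**2 = (43 + 1/(-207))**2 = (43 - 1/207)**2 = (8900/207)**2 = 79210000/42849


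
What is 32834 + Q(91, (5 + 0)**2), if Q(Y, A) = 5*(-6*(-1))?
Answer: 32864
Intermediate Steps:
Q(Y, A) = 30 (Q(Y, A) = 5*6 = 30)
32834 + Q(91, (5 + 0)**2) = 32834 + 30 = 32864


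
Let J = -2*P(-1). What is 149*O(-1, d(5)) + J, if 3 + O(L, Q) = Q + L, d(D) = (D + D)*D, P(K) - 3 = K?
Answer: 6850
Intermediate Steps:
P(K) = 3 + K
d(D) = 2*D**2 (d(D) = (2*D)*D = 2*D**2)
O(L, Q) = -3 + L + Q (O(L, Q) = -3 + (Q + L) = -3 + (L + Q) = -3 + L + Q)
J = -4 (J = -2*(3 - 1) = -2*2 = -4)
149*O(-1, d(5)) + J = 149*(-3 - 1 + 2*5**2) - 4 = 149*(-3 - 1 + 2*25) - 4 = 149*(-3 - 1 + 50) - 4 = 149*46 - 4 = 6854 - 4 = 6850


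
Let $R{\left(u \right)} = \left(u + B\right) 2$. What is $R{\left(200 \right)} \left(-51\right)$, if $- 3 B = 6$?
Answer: $-20196$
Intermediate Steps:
$B = -2$ ($B = \left(- \frac{1}{3}\right) 6 = -2$)
$R{\left(u \right)} = -4 + 2 u$ ($R{\left(u \right)} = \left(u - 2\right) 2 = \left(-2 + u\right) 2 = -4 + 2 u$)
$R{\left(200 \right)} \left(-51\right) = \left(-4 + 2 \cdot 200\right) \left(-51\right) = \left(-4 + 400\right) \left(-51\right) = 396 \left(-51\right) = -20196$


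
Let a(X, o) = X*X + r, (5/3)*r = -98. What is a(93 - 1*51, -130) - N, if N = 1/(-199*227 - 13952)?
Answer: 100819951/59125 ≈ 1705.2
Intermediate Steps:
r = -294/5 (r = (⅗)*(-98) = -294/5 ≈ -58.800)
a(X, o) = -294/5 + X² (a(X, o) = X*X - 294/5 = X² - 294/5 = -294/5 + X²)
N = -1/59125 (N = 1/(-45173 - 13952) = 1/(-59125) = -1/59125 ≈ -1.6913e-5)
a(93 - 1*51, -130) - N = (-294/5 + (93 - 1*51)²) - 1*(-1/59125) = (-294/5 + (93 - 51)²) + 1/59125 = (-294/5 + 42²) + 1/59125 = (-294/5 + 1764) + 1/59125 = 8526/5 + 1/59125 = 100819951/59125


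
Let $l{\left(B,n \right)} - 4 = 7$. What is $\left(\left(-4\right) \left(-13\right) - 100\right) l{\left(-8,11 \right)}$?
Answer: $-528$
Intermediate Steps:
$l{\left(B,n \right)} = 11$ ($l{\left(B,n \right)} = 4 + 7 = 11$)
$\left(\left(-4\right) \left(-13\right) - 100\right) l{\left(-8,11 \right)} = \left(\left(-4\right) \left(-13\right) - 100\right) 11 = \left(52 - 100\right) 11 = \left(-48\right) 11 = -528$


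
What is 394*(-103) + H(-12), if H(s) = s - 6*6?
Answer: -40630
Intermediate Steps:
H(s) = -36 + s (H(s) = s - 1*36 = s - 36 = -36 + s)
394*(-103) + H(-12) = 394*(-103) + (-36 - 12) = -40582 - 48 = -40630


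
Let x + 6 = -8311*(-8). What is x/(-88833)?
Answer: -66482/88833 ≈ -0.74839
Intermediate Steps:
x = 66482 (x = -6 - 8311*(-8) = -6 + 66488 = 66482)
x/(-88833) = 66482/(-88833) = 66482*(-1/88833) = -66482/88833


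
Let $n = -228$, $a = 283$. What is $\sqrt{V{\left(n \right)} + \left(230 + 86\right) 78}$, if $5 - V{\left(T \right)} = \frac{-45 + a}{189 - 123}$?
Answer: $\frac{\sqrt{26843190}}{33} \approx 157.0$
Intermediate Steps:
$V{\left(T \right)} = \frac{46}{33}$ ($V{\left(T \right)} = 5 - \frac{-45 + 283}{189 - 123} = 5 - \frac{238}{66} = 5 - 238 \cdot \frac{1}{66} = 5 - \frac{119}{33} = \frac{46}{33}$)
$\sqrt{V{\left(n \right)} + \left(230 + 86\right) 78} = \sqrt{\frac{46}{33} + \left(230 + 86\right) 78} = \sqrt{\frac{46}{33} + 316 \cdot 78} = \sqrt{\frac{46}{33} + 24648} = \sqrt{\frac{813430}{33}} = \frac{\sqrt{26843190}}{33}$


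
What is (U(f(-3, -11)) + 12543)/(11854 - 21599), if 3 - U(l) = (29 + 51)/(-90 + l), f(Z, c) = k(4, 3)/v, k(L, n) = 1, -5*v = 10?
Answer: -2270986/1763845 ≈ -1.2875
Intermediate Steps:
v = -2 (v = -⅕*10 = -2)
f(Z, c) = -½ (f(Z, c) = 1/(-2) = 1*(-½) = -½)
U(l) = 3 - 80/(-90 + l) (U(l) = 3 - (29 + 51)/(-90 + l) = 3 - 80/(-90 + l))
(U(f(-3, -11)) + 12543)/(11854 - 21599) = ((-350 + 3*(-½))/(-90 - ½) + 12543)/(11854 - 21599) = ((-350 - 3/2)/(-181/2) + 12543)/(-9745) = (-2/181*(-703/2) + 12543)*(-1/9745) = (703/181 + 12543)*(-1/9745) = (2270986/181)*(-1/9745) = -2270986/1763845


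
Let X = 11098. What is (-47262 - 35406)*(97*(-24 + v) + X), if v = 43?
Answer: -1069806588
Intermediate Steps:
(-47262 - 35406)*(97*(-24 + v) + X) = (-47262 - 35406)*(97*(-24 + 43) + 11098) = -82668*(97*19 + 11098) = -82668*(1843 + 11098) = -82668*12941 = -1069806588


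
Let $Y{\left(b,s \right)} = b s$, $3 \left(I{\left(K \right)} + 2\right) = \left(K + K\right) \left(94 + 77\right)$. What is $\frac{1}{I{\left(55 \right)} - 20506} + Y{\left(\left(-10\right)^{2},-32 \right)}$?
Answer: $- \frac{45561601}{14238} \approx -3200.0$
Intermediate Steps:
$I{\left(K \right)} = -2 + 114 K$ ($I{\left(K \right)} = -2 + \frac{\left(K + K\right) \left(94 + 77\right)}{3} = -2 + \frac{2 K 171}{3} = -2 + \frac{342 K}{3} = -2 + 114 K$)
$\frac{1}{I{\left(55 \right)} - 20506} + Y{\left(\left(-10\right)^{2},-32 \right)} = \frac{1}{\left(-2 + 114 \cdot 55\right) - 20506} + \left(-10\right)^{2} \left(-32\right) = \frac{1}{\left(-2 + 6270\right) - 20506} + 100 \left(-32\right) = \frac{1}{6268 - 20506} - 3200 = \frac{1}{-14238} - 3200 = - \frac{1}{14238} - 3200 = - \frac{45561601}{14238}$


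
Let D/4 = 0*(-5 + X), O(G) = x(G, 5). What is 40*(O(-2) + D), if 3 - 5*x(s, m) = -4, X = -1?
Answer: 56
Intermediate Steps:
x(s, m) = 7/5 (x(s, m) = 3/5 - 1/5*(-4) = 3/5 + 4/5 = 7/5)
O(G) = 7/5
D = 0 (D = 4*(0*(-5 - 1)) = 4*(0*(-6)) = 4*0 = 0)
40*(O(-2) + D) = 40*(7/5 + 0) = 40*(7/5) = 56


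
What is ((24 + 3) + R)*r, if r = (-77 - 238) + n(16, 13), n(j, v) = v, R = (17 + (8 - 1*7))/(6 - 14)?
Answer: -14949/2 ≈ -7474.5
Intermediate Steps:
R = -9/4 (R = (17 + (8 - 7))/(-8) = (17 + 1)*(-1/8) = 18*(-1/8) = -9/4 ≈ -2.2500)
r = -302 (r = (-77 - 238) + 13 = -315 + 13 = -302)
((24 + 3) + R)*r = ((24 + 3) - 9/4)*(-302) = (27 - 9/4)*(-302) = (99/4)*(-302) = -14949/2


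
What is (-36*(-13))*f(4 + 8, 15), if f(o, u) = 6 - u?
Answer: -4212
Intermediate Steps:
(-36*(-13))*f(4 + 8, 15) = (-36*(-13))*(6 - 1*15) = 468*(6 - 15) = 468*(-9) = -4212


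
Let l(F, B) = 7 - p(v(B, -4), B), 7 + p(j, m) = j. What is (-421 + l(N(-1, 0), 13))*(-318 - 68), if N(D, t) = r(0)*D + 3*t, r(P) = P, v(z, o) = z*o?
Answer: 137030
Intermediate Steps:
v(z, o) = o*z
p(j, m) = -7 + j
N(D, t) = 3*t (N(D, t) = 0*D + 3*t = 0 + 3*t = 3*t)
l(F, B) = 14 + 4*B (l(F, B) = 7 - (-7 - 4*B) = 7 + (7 + 4*B) = 14 + 4*B)
(-421 + l(N(-1, 0), 13))*(-318 - 68) = (-421 + (14 + 4*13))*(-318 - 68) = (-421 + (14 + 52))*(-386) = (-421 + 66)*(-386) = -355*(-386) = 137030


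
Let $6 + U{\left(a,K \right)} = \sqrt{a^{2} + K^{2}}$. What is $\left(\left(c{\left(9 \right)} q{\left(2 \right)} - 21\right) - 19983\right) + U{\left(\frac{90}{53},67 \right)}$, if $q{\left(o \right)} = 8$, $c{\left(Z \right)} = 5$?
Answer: $-19970 + \frac{\sqrt{12617701}}{53} \approx -19903.0$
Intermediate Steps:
$U{\left(a,K \right)} = -6 + \sqrt{K^{2} + a^{2}}$ ($U{\left(a,K \right)} = -6 + \sqrt{a^{2} + K^{2}} = -6 + \sqrt{K^{2} + a^{2}}$)
$\left(\left(c{\left(9 \right)} q{\left(2 \right)} - 21\right) - 19983\right) + U{\left(\frac{90}{53},67 \right)} = \left(\left(5 \cdot 8 - 21\right) - 19983\right) - \left(6 - \sqrt{67^{2} + \left(\frac{90}{53}\right)^{2}}\right) = \left(\left(40 - 21\right) - 19983\right) - \left(6 - \sqrt{4489 + \left(90 \cdot \frac{1}{53}\right)^{2}}\right) = \left(19 - 19983\right) - \left(6 - \sqrt{4489 + \left(\frac{90}{53}\right)^{2}}\right) = -19964 - \left(6 - \sqrt{4489 + \frac{8100}{2809}}\right) = -19964 - \left(6 - \sqrt{\frac{12617701}{2809}}\right) = -19964 - \left(6 - \frac{\sqrt{12617701}}{53}\right) = -19970 + \frac{\sqrt{12617701}}{53}$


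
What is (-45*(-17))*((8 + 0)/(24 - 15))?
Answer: 680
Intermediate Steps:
(-45*(-17))*((8 + 0)/(24 - 15)) = 765*(8/9) = 680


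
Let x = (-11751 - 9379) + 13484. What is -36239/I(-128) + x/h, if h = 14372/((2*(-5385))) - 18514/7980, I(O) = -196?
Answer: 111254011961/48857564 ≈ 2277.1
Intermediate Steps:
x = -7646 (x = -21130 + 13484 = -7646)
h = -1744913/477470 (h = 14372/(-10770) - 18514*1/7980 = 14372*(-1/10770) - 9257/3990 = -7186/5385 - 9257/3990 = -1744913/477470 ≈ -3.6545)
-36239/I(-128) + x/h = -36239/(-196) - 7646/(-1744913/477470) = -36239*(-1/196) - 7646*(-477470/1744913) = 5177/28 + 3650735620/1744913 = 111254011961/48857564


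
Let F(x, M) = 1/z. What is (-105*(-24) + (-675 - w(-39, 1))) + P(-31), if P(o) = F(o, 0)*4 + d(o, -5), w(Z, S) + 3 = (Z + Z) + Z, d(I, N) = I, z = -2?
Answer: 1932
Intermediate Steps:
w(Z, S) = -3 + 3*Z (w(Z, S) = -3 + ((Z + Z) + Z) = -3 + (2*Z + Z) = -3 + 3*Z)
F(x, M) = -½ (F(x, M) = 1/(-2) = -½)
P(o) = -2 + o (P(o) = -½*4 + o = -2 + o)
(-105*(-24) + (-675 - w(-39, 1))) + P(-31) = (-105*(-24) + (-675 - (-3 + 3*(-39)))) + (-2 - 31) = (2520 + (-675 - (-3 - 117))) - 33 = (2520 + (-675 - 1*(-120))) - 33 = (2520 + (-675 + 120)) - 33 = (2520 - 555) - 33 = 1965 - 33 = 1932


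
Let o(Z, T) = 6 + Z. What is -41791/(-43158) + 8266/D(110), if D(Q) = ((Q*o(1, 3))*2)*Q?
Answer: 1859034857/1827741300 ≈ 1.0171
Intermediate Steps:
D(Q) = 14*Q**2 (D(Q) = ((Q*(6 + 1))*2)*Q = ((Q*7)*2)*Q = ((7*Q)*2)*Q = (14*Q)*Q = 14*Q**2)
-41791/(-43158) + 8266/D(110) = -41791/(-43158) + 8266/((14*110**2)) = -41791*(-1/43158) + 8266/((14*12100)) = 41791/43158 + 8266/169400 = 41791/43158 + 8266*(1/169400) = 41791/43158 + 4133/84700 = 1859034857/1827741300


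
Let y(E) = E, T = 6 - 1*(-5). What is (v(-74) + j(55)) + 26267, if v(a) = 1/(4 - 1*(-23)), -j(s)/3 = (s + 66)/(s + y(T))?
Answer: 1418123/54 ≈ 26262.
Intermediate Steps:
T = 11 (T = 6 + 5 = 11)
j(s) = -3*(66 + s)/(11 + s) (j(s) = -3*(s + 66)/(s + 11) = -3*(66 + s)/(11 + s))
v(a) = 1/27 (v(a) = 1/(4 + 23) = 1/27)
(v(-74) + j(55)) + 26267 = (1/27 + 3*(-66 - 1*55)/(11 + 55)) + 26267 = (1/27 + 3*(-66 - 55)/66) + 26267 = (1/27 + 3*(1/66)*(-121)) + 26267 = (1/27 - 11/2) + 26267 = -295/54 + 26267 = 1418123/54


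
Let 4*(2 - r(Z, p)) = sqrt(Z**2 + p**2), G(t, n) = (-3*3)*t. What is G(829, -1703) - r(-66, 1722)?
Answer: -7463 + 3*sqrt(82490)/2 ≈ -7032.2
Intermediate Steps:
G(t, n) = -9*t
r(Z, p) = 2 - sqrt(Z**2 + p**2)/4
G(829, -1703) - r(-66, 1722) = -9*829 - (2 - sqrt((-66)**2 + 1722**2)/4) = -7461 - (2 - sqrt(4356 + 2965284)/4) = -7461 - (2 - 3*sqrt(82490)/2) = -7461 + (-2 + 3*sqrt(82490)/2) = -7463 + 3*sqrt(82490)/2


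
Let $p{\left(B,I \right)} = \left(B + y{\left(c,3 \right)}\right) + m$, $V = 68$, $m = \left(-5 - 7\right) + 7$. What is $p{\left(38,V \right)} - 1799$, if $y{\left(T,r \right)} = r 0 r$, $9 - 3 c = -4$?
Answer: $-1766$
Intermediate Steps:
$m = -5$ ($m = -12 + 7 = -5$)
$c = \frac{13}{3}$ ($c = 3 - - \frac{4}{3} = 3 + \frac{4}{3} = \frac{13}{3} \approx 4.3333$)
$y{\left(T,r \right)} = 0$ ($y{\left(T,r \right)} = 0 r = 0$)
$p{\left(B,I \right)} = -5 + B$ ($p{\left(B,I \right)} = \left(B + 0\right) - 5 = B - 5 = -5 + B$)
$p{\left(38,V \right)} - 1799 = \left(-5 + 38\right) - 1799 = 33 - 1799 = -1766$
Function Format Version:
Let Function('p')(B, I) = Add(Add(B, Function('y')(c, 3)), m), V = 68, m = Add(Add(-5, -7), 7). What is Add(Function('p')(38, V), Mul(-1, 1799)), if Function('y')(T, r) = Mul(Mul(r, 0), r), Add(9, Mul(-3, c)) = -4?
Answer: -1766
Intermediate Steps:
m = -5 (m = Add(-12, 7) = -5)
c = Rational(13, 3) (c = Add(3, Mul(Rational(-1, 3), -4)) = Add(3, Rational(4, 3)) = Rational(13, 3) ≈ 4.3333)
Function('y')(T, r) = 0 (Function('y')(T, r) = Mul(0, r) = 0)
Function('p')(B, I) = Add(-5, B) (Function('p')(B, I) = Add(Add(B, 0), -5) = Add(B, -5) = Add(-5, B))
Add(Function('p')(38, V), Mul(-1, 1799)) = Add(Add(-5, 38), Mul(-1, 1799)) = Add(33, -1799) = -1766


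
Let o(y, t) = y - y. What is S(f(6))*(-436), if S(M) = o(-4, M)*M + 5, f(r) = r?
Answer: -2180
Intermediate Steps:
o(y, t) = 0
S(M) = 5 (S(M) = 0*M + 5 = 0 + 5 = 5)
S(f(6))*(-436) = 5*(-436) = -2180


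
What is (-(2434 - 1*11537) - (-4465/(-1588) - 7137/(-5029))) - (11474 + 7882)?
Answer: -81914779197/7986052 ≈ -10257.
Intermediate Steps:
(-(2434 - 1*11537) - (-4465/(-1588) - 7137/(-5029))) - (11474 + 7882) = (-(2434 - 11537) - (-4465*(-1/1588) - 7137*(-1/5029))) - 1*19356 = (-1*(-9103) - (4465/1588 + 7137/5029)) - 19356 = (9103 - 1*33788041/7986052) - 19356 = (9103 - 33788041/7986052) - 19356 = 72663243315/7986052 - 19356 = -81914779197/7986052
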